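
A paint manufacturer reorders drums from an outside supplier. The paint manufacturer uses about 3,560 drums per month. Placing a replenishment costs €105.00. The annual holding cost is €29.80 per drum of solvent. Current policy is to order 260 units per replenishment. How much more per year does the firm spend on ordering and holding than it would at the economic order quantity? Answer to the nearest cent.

Extra cost ≈ €4,775.72 per year

Annual demand D = 3,560 × 12 = 42,720.
EOQ = √(2DS/H) = √(2 × 42,720 × 105 / 29.8) ≈ 548.68.
Cost at Q* = (D/Q*)S + (Q*/2)H = √(2DSH) ≈ €16,350.59.
Cost at Q = 260: (42,720/260)×105 + (260/2)×29.8 = €17,252.31 + €3,874.00 = €21,126.31.
Excess = €21,126.31 − €16,350.59 = €4,775.72.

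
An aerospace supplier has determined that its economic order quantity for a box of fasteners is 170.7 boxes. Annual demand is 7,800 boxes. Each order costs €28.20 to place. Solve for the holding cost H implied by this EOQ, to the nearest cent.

Squaring Q* = √(2DS/H) gives Q*² = 2DS/H.
From Q* = √(2DS/H): H = 2DS / Q*² = 2 × 7,800 × 28.2 / 170.7² = 15.0976.

H ≈ €15.10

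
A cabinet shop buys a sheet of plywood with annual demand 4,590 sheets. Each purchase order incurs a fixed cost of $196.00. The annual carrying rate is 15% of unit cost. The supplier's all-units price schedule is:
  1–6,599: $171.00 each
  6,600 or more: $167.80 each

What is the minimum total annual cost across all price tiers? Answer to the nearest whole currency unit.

TC* ≈ $791,683

Holding cost per unit per year at price C is H = 0.15·C.
For each price level, check whether its EOQ is feasible; otherwise the best quantity at that price is the breakpoint.
EOQ at $171.00 = 264.9 (feasible in tier 1): TC = 4,590×$171.00 + (4,590/264.9)×196 + (264.9/2)×0.15×$171.00 = $791,683.49.
EOQ at $167.80 = 267.4 < 6600, so use break Q=6600: TC = 4,590×$167.80 + (4,590/6600.0)×196 + (6600.0/2)×0.15×$167.80 = $853,399.31.
Lowest total cost among the candidates is at Q = 264.9.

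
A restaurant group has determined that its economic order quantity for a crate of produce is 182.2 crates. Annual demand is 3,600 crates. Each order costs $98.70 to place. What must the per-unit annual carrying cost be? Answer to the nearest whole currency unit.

The basic EOQ model gives Q* = √(2DS/H); rearrange for the unknown.
From Q* = √(2DS/H): H = 2DS / Q*² = 2 × 3,600 × 98.7 / 182.2² = 21.4069.

H ≈ $21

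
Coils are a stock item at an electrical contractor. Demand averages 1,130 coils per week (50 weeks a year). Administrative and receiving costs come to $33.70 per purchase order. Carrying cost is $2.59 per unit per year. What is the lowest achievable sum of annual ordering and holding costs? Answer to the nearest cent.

Annual demand D = 1,130 × 50 = 56,500.
EOQ = √(2DS/H) = √(2 × 56,500 × 33.7 / 2.59) ≈ 1212.56.
At the optimum the two cost components are equal, so total cost = 2·(Q*/2)H = Q*·H.
Minimum total = √(2DSH) = √(2 × 56,500 × 33.7 × 2.59) ≈ 3140.538.

TC* ≈ $3,140.54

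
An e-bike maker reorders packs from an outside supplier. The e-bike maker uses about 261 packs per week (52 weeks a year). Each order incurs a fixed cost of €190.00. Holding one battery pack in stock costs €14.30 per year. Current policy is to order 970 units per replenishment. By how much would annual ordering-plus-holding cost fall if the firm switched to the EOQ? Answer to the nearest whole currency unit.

Extra cost ≈ €1,006 per year

Annual demand D = 261 × 52 = 13,572.
EOQ = √(2DS/H) = √(2 × 13,572 × 190 / 14.3) ≈ 600.55.
Cost at Q* = (D/Q*)S + (Q*/2)H = √(2DSH) ≈ €8,587.80.
Cost at Q = 970: (13,572/970)×190 + (970/2)×14.3 = €2,658.43 + €6,935.50 = €9,593.93.
Excess = €9,593.93 − €8,587.80 = €1,006.14.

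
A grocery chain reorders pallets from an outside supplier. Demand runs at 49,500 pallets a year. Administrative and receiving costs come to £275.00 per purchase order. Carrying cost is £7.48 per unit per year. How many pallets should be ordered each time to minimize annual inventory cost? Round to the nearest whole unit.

Q* ≈ 1,908 pallets

EOQ = √(2DS / H) = √(2 × 49,500 × 275 / 7.48).
= √(27,225,000 / 7.48) = √3,639,705.8824 ≈ 1907.801.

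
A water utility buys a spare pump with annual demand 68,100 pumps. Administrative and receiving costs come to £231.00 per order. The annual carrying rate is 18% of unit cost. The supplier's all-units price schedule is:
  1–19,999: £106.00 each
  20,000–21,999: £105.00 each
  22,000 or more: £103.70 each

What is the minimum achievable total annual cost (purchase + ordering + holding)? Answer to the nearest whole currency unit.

Holding cost per unit per year at price C is H = 0.18·C.
Candidates are each tier's EOQ (if it falls in that tier) and each price-break quantity.
EOQ at £106.00 = 1284.1 (feasible in tier 1): TC = 68,100×£106.00 + (68,100/1284.1)×231 + (1284.1/2)×0.18×£106.00 = £7,243,101.00.
EOQ at £105.00 = 1290.2 < 20000, so use break Q=20000: TC = 68,100×£105.00 + (68,100/20000.0)×231 + (20000.0/2)×0.18×£105.00 = £7,340,286.55.
EOQ at £103.70 = 1298.3 < 22000, so use break Q=22000: TC = 68,100×£103.70 + (68,100/22000.0)×231 + (22000.0/2)×0.18×£103.70 = £7,268,011.05.
Lowest total cost among the candidates is at Q = 1284.1.

TC* ≈ £7,243,101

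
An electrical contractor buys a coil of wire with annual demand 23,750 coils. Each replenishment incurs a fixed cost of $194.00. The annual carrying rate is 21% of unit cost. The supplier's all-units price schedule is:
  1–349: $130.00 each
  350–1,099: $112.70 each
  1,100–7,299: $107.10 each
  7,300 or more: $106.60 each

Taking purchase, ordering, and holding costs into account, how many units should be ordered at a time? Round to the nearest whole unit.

Q* ≈ 1,100 coils

Holding cost per unit per year at price C is H = 0.21·C.
Candidates are each tier's EOQ (if it falls in that tier) and each price-break quantity.
Tier 1 ($130.00): EOQ = 581.0 exceeds tier's upper bound 349, so this tier is dominated.
EOQ at $112.70 = 624.0 (feasible in tier 2): TC = 23,750×$112.70 + (23,750/624.0)×194 + (624.0/2)×0.21×$112.70 = $2,691,392.92.
EOQ at $107.10 = 640.1 < 1100, so use break Q=1100: TC = 23,750×$107.10 + (23,750/1100.0)×194 + (1100.0/2)×0.21×$107.10 = $2,560,183.69.
EOQ at $106.60 = 641.6 < 7300, so use break Q=7300: TC = 23,750×$106.60 + (23,750/7300.0)×194 + (7300.0/2)×0.21×$106.60 = $2,614,090.06.
Lowest total cost is $2,560,183.69 at Q = 1100.0.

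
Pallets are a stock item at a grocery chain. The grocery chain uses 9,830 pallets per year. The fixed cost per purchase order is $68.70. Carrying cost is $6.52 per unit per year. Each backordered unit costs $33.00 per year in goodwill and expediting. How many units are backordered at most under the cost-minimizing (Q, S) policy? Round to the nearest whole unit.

S* ≈ 82 pallets

With planned backorders, Q* = √(2DS/H) · √((H+B)/B).
√(2DS/H) = √(2 × 9,830 × 68.7 / 6.52) = 455.141.
√((H+B)/B) = √((6.52+33)/33) = 1.0943.
Q* ≈ 498.079.
S* = Q* · H/(H+B) = 498.079 × 6.52/39.52 ≈ 82.173.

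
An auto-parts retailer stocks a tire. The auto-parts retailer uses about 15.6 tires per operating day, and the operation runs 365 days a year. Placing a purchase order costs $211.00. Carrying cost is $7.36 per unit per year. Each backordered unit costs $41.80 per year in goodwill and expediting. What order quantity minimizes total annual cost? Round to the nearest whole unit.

Annual demand D = 15.6 × 365 = 5,694.
With planned backorders, Q* = √(2DS/H) · √((H+B)/B).
√(2DS/H) = √(2 × 5,694 × 211 / 7.36) = 571.381.
√((H+B)/B) = √((7.36+41.8)/41.8) = 1.0845.
Q* ≈ 619.646.

Q* ≈ 620 tires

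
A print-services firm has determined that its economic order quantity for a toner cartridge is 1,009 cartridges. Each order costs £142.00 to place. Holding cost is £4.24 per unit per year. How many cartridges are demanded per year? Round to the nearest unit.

Invert the EOQ relation Q*² = 2DS/H.
From Q* = √(2DS/H): D = Q*²H / (2S) = 1,009² × 4.24 / (2 × 142) = 15199.519.

D ≈ 15,200 cartridges per year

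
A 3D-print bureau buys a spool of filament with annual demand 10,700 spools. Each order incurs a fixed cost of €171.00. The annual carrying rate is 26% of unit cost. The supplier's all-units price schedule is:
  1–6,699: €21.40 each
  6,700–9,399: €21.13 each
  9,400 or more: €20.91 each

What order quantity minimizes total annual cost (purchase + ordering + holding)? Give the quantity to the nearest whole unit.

Holding cost per unit per year at price C is H = 0.26·C.
For each price level, check whether its EOQ is feasible; otherwise the best quantity at that price is the breakpoint.
EOQ at €21.40 = 811.0 (feasible in tier 1): TC = 10,700×€21.40 + (10,700/811.0)×171 + (811.0/2)×0.26×€21.40 = €233,492.31.
EOQ at €21.13 = 816.1 < 6700, so use break Q=6700: TC = 10,700×€21.13 + (10,700/6700.0)×171 + (6700.0/2)×0.26×€21.13 = €244,768.32.
EOQ at €20.91 = 820.4 < 9400, so use break Q=9400: TC = 10,700×€20.91 + (10,700/9400.0)×171 + (9400.0/2)×0.26×€20.91 = €249,483.67.
Lowest total cost is €233,492.31 at Q = 811.0.

Q* ≈ 811 spools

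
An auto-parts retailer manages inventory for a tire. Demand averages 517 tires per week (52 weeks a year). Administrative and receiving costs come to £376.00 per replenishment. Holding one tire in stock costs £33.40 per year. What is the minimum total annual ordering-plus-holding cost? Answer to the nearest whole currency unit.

TC* ≈ £25,985

Annual demand D = 517 × 52 = 26,884.
Q* = √(2DS/H) = √(2 × 26,884 × 376 / 33.4) ≈ 778.01.
At the optimum the two cost components are equal, so total cost = 2·(Q*/2)H = Q*·H.
Minimum total = √(2DSH) = √(2 × 26,884 × 376 × 33.4) ≈ 25985.381.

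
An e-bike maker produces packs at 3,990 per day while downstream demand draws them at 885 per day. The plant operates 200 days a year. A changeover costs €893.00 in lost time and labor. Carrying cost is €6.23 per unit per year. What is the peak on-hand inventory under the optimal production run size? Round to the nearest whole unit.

Annual demand D = 885 × 200 = 177,000.
Production build-up factor (1 − d/p) = 1 − 885/3,990 = 0.7782.
Q* = √(2DS / (H(1 − d/p))) = √(2 × 177,000 × 893 / (6.23 × 0.7782)).
= √(316,122,000 / 4.8482) ≈ 8074.934.
Maximum inventory = Q*(1 − d/p) = 8074.934 × 0.7782 ≈ 6283.877.

I_max ≈ 6,284 packs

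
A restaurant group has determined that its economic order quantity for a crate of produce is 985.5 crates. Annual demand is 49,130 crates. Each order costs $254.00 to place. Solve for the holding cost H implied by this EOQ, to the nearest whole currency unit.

The basic EOQ model gives Q* = √(2DS/H); rearrange for the unknown.
From Q* = √(2DS/H): H = 2DS / Q*² = 2 × 49,130 × 254 / 985.5² = 25.6979.

H ≈ $26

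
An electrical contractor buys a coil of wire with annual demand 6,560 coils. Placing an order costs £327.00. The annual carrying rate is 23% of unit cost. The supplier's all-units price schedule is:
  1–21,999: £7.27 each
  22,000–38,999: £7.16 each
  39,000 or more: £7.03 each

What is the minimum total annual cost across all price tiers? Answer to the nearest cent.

Holding cost per unit per year at price C is H = 0.23·C.
For each price level, check whether its EOQ is feasible; otherwise the best quantity at that price is the breakpoint.
EOQ at £7.27 = 1601.8 (feasible in tier 1): TC = 6,560×£7.27 + (6,560/1601.8)×327 + (1601.8/2)×0.23×£7.27 = £50,369.58.
EOQ at £7.16 = 1614.1 < 22000, so use break Q=22000: TC = 6,560×£7.16 + (6,560/22000.0)×327 + (22000.0/2)×0.23×£7.16 = £65,181.91.
EOQ at £7.03 = 1628.9 < 39000, so use break Q=39000: TC = 6,560×£7.03 + (6,560/39000.0)×327 + (39000.0/2)×0.23×£7.03 = £77,701.35.
Lowest total cost among the candidates is at Q = 1601.8.

TC* ≈ £50,369.58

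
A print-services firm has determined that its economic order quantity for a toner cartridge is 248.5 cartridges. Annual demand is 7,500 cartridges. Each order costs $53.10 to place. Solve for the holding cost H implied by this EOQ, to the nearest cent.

Squaring Q* = √(2DS/H) gives Q*² = 2DS/H.
From Q* = √(2DS/H): H = 2DS / Q*² = 2 × 7,500 × 53.1 / 248.5² = 12.8983.

H ≈ $12.90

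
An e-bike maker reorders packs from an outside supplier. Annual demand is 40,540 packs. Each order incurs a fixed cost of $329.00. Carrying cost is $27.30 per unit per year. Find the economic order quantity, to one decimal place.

EOQ = √(2DS / H) = √(2 × 40,540 × 329 / 27.3).
= √(26,675,320 / 27.3) = √977,117.9487 ≈ 988.493.

Q* ≈ 988.5 packs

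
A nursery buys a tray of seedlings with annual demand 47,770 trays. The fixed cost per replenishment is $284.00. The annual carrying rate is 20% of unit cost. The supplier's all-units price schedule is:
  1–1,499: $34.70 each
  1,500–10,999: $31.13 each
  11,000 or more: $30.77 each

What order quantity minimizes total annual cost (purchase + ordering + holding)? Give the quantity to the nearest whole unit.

Holding cost per unit per year at price C is H = 0.20·C.
For each price level, check whether its EOQ is feasible; otherwise the best quantity at that price is the breakpoint.
Tier 1 ($34.70): EOQ = 1977.3 exceeds tier's upper bound 1499, so this tier is dominated.
EOQ at $31.13 = 2087.6 (feasible in tier 2): TC = 47,770×$31.13 + (47,770/2087.6)×284 + (2087.6/2)×0.20×$31.13 = $1,500,077.50.
EOQ at $30.77 = 2099.8 < 11000, so use break Q=11000: TC = 47,770×$30.77 + (47,770/11000.0)×284 + (11000.0/2)×0.20×$30.77 = $1,504,963.23.
Lowest total cost is $1,500,077.50 at Q = 2087.6.

Q* ≈ 2,088 trays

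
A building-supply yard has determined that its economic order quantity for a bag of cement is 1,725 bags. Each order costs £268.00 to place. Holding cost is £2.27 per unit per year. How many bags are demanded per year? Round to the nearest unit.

D ≈ 12,602 bags per year

Invert the EOQ relation Q*² = 2DS/H.
From Q* = √(2DS/H): D = Q*²H / (2S) = 1,725² × 2.27 / (2 × 268) = 12601.994.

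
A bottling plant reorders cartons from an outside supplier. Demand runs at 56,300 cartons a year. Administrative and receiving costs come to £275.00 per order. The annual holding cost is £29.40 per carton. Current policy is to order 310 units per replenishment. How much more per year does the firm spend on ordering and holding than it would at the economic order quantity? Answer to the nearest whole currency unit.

EOQ = √(2DS/H) = √(2 × 56,300 × 275 / 29.4) ≈ 1026.27.
Cost at Q* = (D/Q*)S + (Q*/2)H = √(2DSH) ≈ £30,172.35.
Cost at Q = 310: (56,300/310)×275 + (310/2)×29.4 = £49,943.55 + £4,557.00 = £54,500.55.
Excess = £54,500.55 − £30,172.35 = £24,328.19.

Extra cost ≈ £24,328 per year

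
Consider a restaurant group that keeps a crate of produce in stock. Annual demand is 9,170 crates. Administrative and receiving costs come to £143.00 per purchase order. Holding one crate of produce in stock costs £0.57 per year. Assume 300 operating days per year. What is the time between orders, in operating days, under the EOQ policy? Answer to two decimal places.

T ≈ 70.17 days

Q* = √(2DS/H) = √(2 × 9,170 × 143 / 0.57) ≈ 2145.01.
Cycle time = Q*/D × 300 = 2145.01 / 9,170 × 300 ≈ 70.175 days.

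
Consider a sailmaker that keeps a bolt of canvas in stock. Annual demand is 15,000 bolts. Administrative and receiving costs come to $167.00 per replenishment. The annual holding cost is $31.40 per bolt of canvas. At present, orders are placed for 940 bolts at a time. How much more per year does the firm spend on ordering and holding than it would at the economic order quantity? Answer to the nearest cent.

Extra cost ≈ $4,880.41 per year

EOQ = √(2DS/H) = √(2 × 15,000 × 167 / 31.4) ≈ 399.44.
Cost at Q* = (D/Q*)S + (Q*/2)H = √(2DSH) ≈ $12,542.49.
Cost at Q = 940: (15,000/940)×167 + (940/2)×31.4 = $2,664.89 + $14,758.00 = $17,422.89.
Excess = $17,422.89 − $12,542.49 = $4,880.41.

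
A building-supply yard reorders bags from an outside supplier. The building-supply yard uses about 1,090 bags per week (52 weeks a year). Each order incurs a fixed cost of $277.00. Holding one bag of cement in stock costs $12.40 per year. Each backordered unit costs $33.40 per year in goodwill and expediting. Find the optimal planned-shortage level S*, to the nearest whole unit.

S* ≈ 505 bags

Annual demand D = 1,090 × 52 = 56,680.
With planned backorders, Q* = √(2DS/H) · √((H+B)/B).
√(2DS/H) = √(2 × 56,680 × 277 / 12.4) = 1591.325.
√((H+B)/B) = √((12.4+33.4)/33.4) = 1.1710.
Q* ≈ 1863.453.
S* = Q* · H/(H+B) = 1863.453 × 12.4/45.8 ≈ 504.516.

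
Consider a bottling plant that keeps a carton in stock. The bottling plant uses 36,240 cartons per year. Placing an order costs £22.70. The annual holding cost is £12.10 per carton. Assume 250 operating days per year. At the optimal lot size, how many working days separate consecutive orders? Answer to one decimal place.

T ≈ 2.5 days

The optimal lot size = √(2DS/H) = √(2 × 36,240 × 22.7 / 12.1) ≈ 368.75.
Cycle time = Q*/D × 250 = 368.75 / 36,240 × 250 ≈ 2.544 days.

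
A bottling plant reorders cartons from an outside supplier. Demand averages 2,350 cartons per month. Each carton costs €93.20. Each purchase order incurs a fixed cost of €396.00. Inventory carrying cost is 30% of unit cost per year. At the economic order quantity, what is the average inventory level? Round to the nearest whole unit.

Average inventory ≈ 447 cartons

Annual demand D = 2,350 × 12 = 28,200.
Holding cost H = 0.30 × €93.20 = €27.9600 per unit per year.
EOQ = √(2DS/H) = √(2 × 28,200 × 396 / 27.96) ≈ 893.76.
Average inventory = Q*/2 ≈ 893.76 / 2 = 446.878.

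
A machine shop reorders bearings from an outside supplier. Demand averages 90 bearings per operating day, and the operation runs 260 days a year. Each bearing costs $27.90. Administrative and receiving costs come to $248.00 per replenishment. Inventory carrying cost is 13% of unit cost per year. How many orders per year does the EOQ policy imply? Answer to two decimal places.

Annual demand D = 90 × 260 = 23,400.
Holding cost H = 0.13 × $27.90 = $3.6270 per unit per year.
Q* = √(2DS/H) = √(2 × 23,400 × 248 / 3.627) ≈ 1788.85.
Orders per year = D / Q* = 23,400 / 1788.85 ≈ 13.081.

N ≈ 13.08 orders per year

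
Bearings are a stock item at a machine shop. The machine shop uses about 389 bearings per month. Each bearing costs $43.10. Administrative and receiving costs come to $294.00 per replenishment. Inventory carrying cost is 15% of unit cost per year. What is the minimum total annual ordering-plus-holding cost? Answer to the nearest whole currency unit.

Annual demand D = 389 × 12 = 4,668.
Holding cost H = 0.15 × $43.10 = $6.4650 per unit per year.
EOQ = √(2DS/H) = √(2 × 4,668 × 294 / 6.465) ≈ 651.58.
At Q*, ordering cost (D/Q*)S equals holding cost (Q*/2)H, each = √(DSH/2).
Minimum total = √(2DSH) = √(2 × 4,668 × 294 × 6.465) ≈ 4212.485.

TC* ≈ $4,212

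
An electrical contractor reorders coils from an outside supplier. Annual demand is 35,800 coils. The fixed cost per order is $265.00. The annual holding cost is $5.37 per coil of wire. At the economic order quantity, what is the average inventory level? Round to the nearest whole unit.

Average inventory ≈ 940 coils

The optimal lot size = √(2DS/H) = √(2 × 35,800 × 265 / 5.37) ≈ 1879.72.
Average inventory = Q*/2 ≈ 1879.72 / 2 = 939.858.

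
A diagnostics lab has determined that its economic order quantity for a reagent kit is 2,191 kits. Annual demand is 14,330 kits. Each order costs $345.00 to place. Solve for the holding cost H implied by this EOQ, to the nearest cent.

Invert the EOQ relation Q*² = 2DS/H.
From Q* = √(2DS/H): H = 2DS / Q*² = 2 × 14,330 × 345 / 2,191² = 2.0597.

H ≈ $2.06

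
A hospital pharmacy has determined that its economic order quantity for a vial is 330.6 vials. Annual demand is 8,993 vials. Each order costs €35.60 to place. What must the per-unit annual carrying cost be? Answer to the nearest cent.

H ≈ €5.86

Invert the EOQ relation Q*² = 2DS/H.
From Q* = √(2DS/H): H = 2DS / Q*² = 2 × 8,993 × 35.6 / 330.6² = 5.8584.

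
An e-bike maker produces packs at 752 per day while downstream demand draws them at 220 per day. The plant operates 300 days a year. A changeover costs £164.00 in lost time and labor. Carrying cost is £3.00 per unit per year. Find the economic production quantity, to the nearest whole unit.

Annual demand D = 220 × 300 = 66,000.
Production build-up factor (1 − d/p) = 1 − 220/752 = 0.7074.
Q* = √(2DS / (H(1 − d/p))) = √(2 × 66,000 × 164 / (3 × 0.7074)).
= √(21,648,000 / 2.1223) ≈ 3193.753.

Q* ≈ 3,194 packs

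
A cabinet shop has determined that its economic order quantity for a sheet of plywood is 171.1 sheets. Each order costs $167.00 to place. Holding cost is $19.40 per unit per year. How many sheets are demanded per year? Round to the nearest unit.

D ≈ 1,700 sheets per year

Squaring Q* = √(2DS/H) gives Q*² = 2DS/H.
From Q* = √(2DS/H): D = Q*²H / (2S) = 171.1² × 19.4 / (2 × 167) = 1700.416.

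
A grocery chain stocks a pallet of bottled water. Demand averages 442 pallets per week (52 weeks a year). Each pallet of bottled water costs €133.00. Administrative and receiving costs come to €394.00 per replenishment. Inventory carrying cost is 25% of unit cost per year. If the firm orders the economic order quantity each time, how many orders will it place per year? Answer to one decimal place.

Annual demand D = 442 × 52 = 22,984.
Holding cost H = 0.25 × €133.00 = €33.2500 per unit per year.
The optimal lot size = √(2DS/H) = √(2 × 22,984 × 394 / 33.25) ≈ 738.04.
Orders per year = D / Q* = 22,984 / 738.04 ≈ 31.142.

N ≈ 31.1 orders per year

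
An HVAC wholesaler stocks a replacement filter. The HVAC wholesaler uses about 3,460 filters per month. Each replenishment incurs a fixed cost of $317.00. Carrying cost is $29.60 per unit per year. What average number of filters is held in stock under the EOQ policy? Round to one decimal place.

Annual demand D = 3,460 × 12 = 41,520.
EOQ = √(2DS/H) = √(2 × 41,520 × 317 / 29.6) ≈ 943.03.
Average inventory = Q*/2 ≈ 943.03 / 2 = 471.517.

Average inventory ≈ 471.5 filters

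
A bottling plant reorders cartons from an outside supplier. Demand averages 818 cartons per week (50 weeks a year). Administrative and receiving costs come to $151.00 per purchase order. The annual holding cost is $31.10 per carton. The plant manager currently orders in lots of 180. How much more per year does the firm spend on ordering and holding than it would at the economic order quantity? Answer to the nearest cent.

Annual demand D = 818 × 50 = 40,900.
EOQ = √(2DS/H) = √(2 × 40,900 × 151 / 31.1) ≈ 630.21.
Cost at Q* = (D/Q*)S + (Q*/2)H = √(2DSH) ≈ $19,599.51.
Cost at Q = 180: (40,900/180)×151 + (180/2)×31.1 = $34,310.56 + $2,799.00 = $37,109.56.
Excess = $37,109.56 − $19,599.51 = $17,510.04.

Extra cost ≈ $17,510.04 per year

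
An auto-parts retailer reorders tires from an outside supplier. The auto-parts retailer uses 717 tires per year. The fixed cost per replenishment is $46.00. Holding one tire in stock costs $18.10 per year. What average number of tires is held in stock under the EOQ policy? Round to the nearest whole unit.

Average inventory ≈ 30 tires

Q* = √(2DS/H) = √(2 × 717 × 46 / 18.1) ≈ 60.37.
Average inventory = Q*/2 ≈ 60.37 / 2 = 30.185.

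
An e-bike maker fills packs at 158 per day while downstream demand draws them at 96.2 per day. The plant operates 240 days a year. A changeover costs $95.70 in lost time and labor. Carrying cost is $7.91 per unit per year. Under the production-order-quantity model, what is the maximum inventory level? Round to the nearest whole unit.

I_max ≈ 467 packs

Annual demand D = 96.2 × 240 = 23,088.
Production build-up factor (1 − d/p) = 1 − 96.2/158 = 0.3911.
Q* = √(2DS / (H(1 − d/p))) = √(2 × 23,088 × 95.7 / (7.91 × 0.3911)).
= √(4,419,043.2 / 3.0939) ≈ 1195.116.
Maximum inventory = Q*(1 − d/p) = 1195.116 × 0.3911 ≈ 467.457.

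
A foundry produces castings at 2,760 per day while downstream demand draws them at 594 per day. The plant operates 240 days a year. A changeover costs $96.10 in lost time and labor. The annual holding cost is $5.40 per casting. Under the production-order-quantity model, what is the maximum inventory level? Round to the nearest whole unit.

Annual demand D = 594 × 240 = 142,560.
Production build-up factor (1 − d/p) = 1 − 594/2,760 = 0.7848.
Q* = √(2DS / (H(1 − d/p))) = √(2 × 142,560 × 96.1 / (5.4 × 0.7848)).
= √(27,400,032 / 4.2378) ≈ 2542.752.
Maximum inventory = Q*(1 − d/p) = 2542.752 × 0.7848 ≈ 1995.507.

I_max ≈ 1,996 castings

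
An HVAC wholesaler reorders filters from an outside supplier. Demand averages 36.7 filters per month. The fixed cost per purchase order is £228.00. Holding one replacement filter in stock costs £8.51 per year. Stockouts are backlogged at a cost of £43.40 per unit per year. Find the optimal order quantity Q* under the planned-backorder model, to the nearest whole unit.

Q* ≈ 168 filters

Annual demand D = 36.7 × 12 = 440.4.
With planned backorders, Q* = √(2DS/H) · √((H+B)/B).
√(2DS/H) = √(2 × 440.4 × 228 / 8.51) = 153.618.
√((H+B)/B) = √((8.51+43.4)/43.4) = 1.0937.
Q* ≈ 168.005.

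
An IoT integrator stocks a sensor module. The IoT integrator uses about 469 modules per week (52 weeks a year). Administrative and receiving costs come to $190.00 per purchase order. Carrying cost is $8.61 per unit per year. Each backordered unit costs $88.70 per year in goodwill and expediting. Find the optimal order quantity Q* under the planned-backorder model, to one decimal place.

Annual demand D = 469 × 52 = 24,388.
With planned backorders, Q* = √(2DS/H) · √((H+B)/B).
√(2DS/H) = √(2 × 24,388 × 190 / 8.61) = 1037.477.
√((H+B)/B) = √((8.61+88.7)/88.7) = 1.0474.
Q* ≈ 1086.664.

Q* ≈ 1,086.7 modules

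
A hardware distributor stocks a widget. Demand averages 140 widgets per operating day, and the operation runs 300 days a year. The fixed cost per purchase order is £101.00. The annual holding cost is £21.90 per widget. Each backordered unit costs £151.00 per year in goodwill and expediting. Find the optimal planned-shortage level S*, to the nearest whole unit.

Annual demand D = 140 × 300 = 42,000.
With planned backorders, Q* = √(2DS/H) · √((H+B)/B).
√(2DS/H) = √(2 × 42,000 × 101 / 21.9) = 622.412.
√((H+B)/B) = √((21.9+151)/151) = 1.0701.
Q* ≈ 666.020.
S* = Q* · H/(H+B) = 666.020 × 21.9/172.9 ≈ 84.360.

S* ≈ 84 widgets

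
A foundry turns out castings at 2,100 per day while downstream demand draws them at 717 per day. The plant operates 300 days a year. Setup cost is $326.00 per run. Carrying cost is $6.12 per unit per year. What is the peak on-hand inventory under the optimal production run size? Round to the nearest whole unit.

Annual demand D = 717 × 300 = 215,100.
Production build-up factor (1 − d/p) = 1 − 717/2,100 = 0.6586.
Q* = √(2DS / (H(1 − d/p))) = √(2 × 215,100 × 326 / (6.12 × 0.6586)).
= √(140,245,200 / 4.0305) ≈ 5898.843.
Maximum inventory = Q*(1 − d/p) = 5898.843 × 0.6586 ≈ 3884.810.

I_max ≈ 3,885 castings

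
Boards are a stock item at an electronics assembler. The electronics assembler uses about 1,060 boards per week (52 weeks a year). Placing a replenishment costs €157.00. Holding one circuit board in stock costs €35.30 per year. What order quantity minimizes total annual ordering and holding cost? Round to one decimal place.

Annual demand D = 1,060 × 52 = 55,120.
EOQ = √(2DS / H) = √(2 × 55,120 × 157 / 35.3).
= √(17,307,680 / 35.3) = √490,302.5496 ≈ 700.216.

Q* ≈ 700.2 boards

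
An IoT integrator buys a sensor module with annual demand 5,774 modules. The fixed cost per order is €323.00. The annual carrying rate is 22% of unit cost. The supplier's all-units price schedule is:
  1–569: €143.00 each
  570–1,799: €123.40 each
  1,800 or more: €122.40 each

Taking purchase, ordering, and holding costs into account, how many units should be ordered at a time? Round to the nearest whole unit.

Holding cost per unit per year at price C is H = 0.22·C.
Candidates are each tier's EOQ (if it falls in that tier) and each price-break quantity.
EOQ at €143.00 = 344.3 (feasible in tier 1): TC = 5,774×€143.00 + (5,774/344.3)×323 + (344.3/2)×0.22×€143.00 = €836,514.63.
EOQ at €123.40 = 370.7 < 570, so use break Q=570: TC = 5,774×€123.40 + (5,774/570.0)×323 + (570.0/2)×0.22×€123.40 = €723,520.71.
EOQ at €122.40 = 372.2 < 1800, so use break Q=1800: TC = 5,774×€122.40 + (5,774/1800.0)×323 + (1800.0/2)×0.22×€122.40 = €732,008.91.
Lowest total cost is €723,520.71 at Q = 570.0.

Q* ≈ 570 modules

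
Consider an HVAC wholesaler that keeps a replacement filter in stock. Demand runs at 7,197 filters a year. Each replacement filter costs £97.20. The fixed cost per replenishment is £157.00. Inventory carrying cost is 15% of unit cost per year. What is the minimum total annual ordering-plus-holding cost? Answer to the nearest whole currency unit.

Holding cost H = 0.15 × £97.20 = £14.5800 per unit per year.
The optimal lot size = √(2DS/H) = √(2 × 7,197 × 157 / 14.58) ≈ 393.70.
At Q*, ordering cost (D/Q*)S equals holding cost (Q*/2)H, each = √(DSH/2).
Minimum total = √(2DSH) = √(2 × 7,197 × 157 × 14.58) ≈ 5740.098.

TC* ≈ £5,740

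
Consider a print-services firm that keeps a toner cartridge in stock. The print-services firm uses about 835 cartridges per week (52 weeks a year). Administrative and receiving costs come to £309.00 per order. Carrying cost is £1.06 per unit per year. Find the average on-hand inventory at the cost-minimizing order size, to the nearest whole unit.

Average inventory ≈ 2,516 cartridges

Annual demand D = 835 × 52 = 43,420.
Q* = √(2DS/H) = √(2 × 43,420 × 309 / 1.06) ≈ 5031.37.
Average inventory = Q*/2 ≈ 5031.37 / 2 = 2515.685.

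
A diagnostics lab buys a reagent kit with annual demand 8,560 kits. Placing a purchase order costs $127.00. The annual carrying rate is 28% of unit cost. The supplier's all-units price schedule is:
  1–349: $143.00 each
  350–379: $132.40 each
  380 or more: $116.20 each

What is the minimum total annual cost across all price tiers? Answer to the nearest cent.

TC* ≈ $1,003,714.68

Holding cost per unit per year at price C is H = 0.28·C.
Candidates are each tier's EOQ (if it falls in that tier) and each price-break quantity.
EOQ at $143.00 = 233.0 (feasible in tier 1): TC = 8,560×$143.00 + (8,560/233.0)×127 + (233.0/2)×0.28×$143.00 = $1,233,410.41.
EOQ at $132.40 = 242.2 < 350, so use break Q=350: TC = 8,560×$132.40 + (8,560/350.0)×127 + (350.0/2)×0.28×$132.40 = $1,142,937.66.
EOQ at $116.20 = 258.5 < 380, so use break Q=380: TC = 8,560×$116.20 + (8,560/380.0)×127 + (380.0/2)×0.28×$116.20 = $1,003,714.68.
Lowest total cost among the candidates is at Q = 380.0.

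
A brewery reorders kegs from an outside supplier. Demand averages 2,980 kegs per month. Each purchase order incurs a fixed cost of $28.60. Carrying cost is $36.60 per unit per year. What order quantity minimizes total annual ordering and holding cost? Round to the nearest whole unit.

Q* ≈ 236 kegs

Annual demand D = 2,980 × 12 = 35,760.
EOQ = √(2DS / H) = √(2 × 35,760 × 28.6 / 36.6).
= √(2,045,472 / 36.6) = √55,887.2131 ≈ 236.405.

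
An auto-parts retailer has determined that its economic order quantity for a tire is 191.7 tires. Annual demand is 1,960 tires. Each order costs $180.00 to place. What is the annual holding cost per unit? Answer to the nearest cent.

Invert the EOQ relation Q*² = 2DS/H.
From Q* = √(2DS/H): H = 2DS / Q*² = 2 × 1,960 × 180 / 191.7² = 19.2006.

H ≈ $19.20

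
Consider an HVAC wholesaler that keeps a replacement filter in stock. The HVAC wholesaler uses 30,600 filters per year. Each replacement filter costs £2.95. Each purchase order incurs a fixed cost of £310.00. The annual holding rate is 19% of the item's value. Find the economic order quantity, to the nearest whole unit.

Holding cost H = 0.19 × £2.95 = £0.5605 per unit per year.
EOQ = √(2DS / H) = √(2 × 30,600 × 310 / 0.5605).
= √(18,972,000 / 0.5605) = √33,848,349.6878 ≈ 5817.933.

Q* ≈ 5,818 filters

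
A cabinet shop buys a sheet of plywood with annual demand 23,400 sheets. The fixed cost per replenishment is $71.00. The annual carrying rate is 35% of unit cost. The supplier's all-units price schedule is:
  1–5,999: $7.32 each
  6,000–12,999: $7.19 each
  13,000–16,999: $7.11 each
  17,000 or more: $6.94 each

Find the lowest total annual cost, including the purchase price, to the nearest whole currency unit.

Holding cost per unit per year at price C is H = 0.35·C.
For each price level, check whether its EOQ is feasible; otherwise the best quantity at that price is the breakpoint.
EOQ at $7.32 = 1138.8 (feasible in tier 1): TC = 23,400×$7.32 + (23,400/1138.8)×71 + (1138.8/2)×0.35×$7.32 = $174,205.71.
EOQ at $7.19 = 1149.1 < 6000, so use break Q=6000: TC = 23,400×$7.19 + (23,400/6000.0)×71 + (6000.0/2)×0.35×$7.19 = $176,072.40.
EOQ at $7.11 = 1155.5 < 13000, so use break Q=13000: TC = 23,400×$7.11 + (23,400/13000.0)×71 + (13000.0/2)×0.35×$7.11 = $182,677.05.
EOQ at $6.94 = 1169.6 < 17000, so use break Q=17000: TC = 23,400×$6.94 + (23,400/17000.0)×71 + (17000.0/2)×0.35×$6.94 = $183,140.23.
Lowest total cost among the candidates is at Q = 1138.8.

TC* ≈ $174,206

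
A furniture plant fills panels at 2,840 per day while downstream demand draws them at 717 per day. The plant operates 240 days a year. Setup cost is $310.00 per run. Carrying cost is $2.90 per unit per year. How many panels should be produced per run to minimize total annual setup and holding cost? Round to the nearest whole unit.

Q* ≈ 7,015 panels

Annual demand D = 717 × 240 = 172,080.
Production build-up factor (1 − d/p) = 1 − 717/2,840 = 0.7475.
Q* = √(2DS / (H(1 − d/p))) = √(2 × 172,080 × 310 / (2.9 × 0.7475)).
= √(106,689,600 / 2.1679) ≈ 7015.300.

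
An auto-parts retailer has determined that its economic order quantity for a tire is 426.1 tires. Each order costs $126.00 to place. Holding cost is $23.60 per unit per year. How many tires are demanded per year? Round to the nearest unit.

D ≈ 17,003 tires per year

The basic EOQ model gives Q* = √(2DS/H); rearrange for the unknown.
From Q* = √(2DS/H): D = Q*²H / (2S) = 426.1² × 23.6 / (2 × 126) = 17003.351.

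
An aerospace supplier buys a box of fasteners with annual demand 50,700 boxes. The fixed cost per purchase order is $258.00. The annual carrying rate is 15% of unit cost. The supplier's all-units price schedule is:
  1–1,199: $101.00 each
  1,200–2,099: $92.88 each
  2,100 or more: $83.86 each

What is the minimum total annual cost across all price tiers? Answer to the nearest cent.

TC* ≈ $4,271,138.81

Holding cost per unit per year at price C is H = 0.15·C.
Candidates are each tier's EOQ (if it falls in that tier) and each price-break quantity.
Tier 1 ($101.00): EOQ = 1314.1 exceeds tier's upper bound 1199, so this tier is dominated.
EOQ at $92.88 = 1370.3 (feasible in tier 2): TC = 50,700×$92.88 + (50,700/1370.3)×258 + (1370.3/2)×0.15×$92.88 = $4,728,107.30.
EOQ at $83.86 = 1442.1 < 2100, so use break Q=2100: TC = 50,700×$83.86 + (50,700/2100.0)×258 + (2100.0/2)×0.15×$83.86 = $4,271,138.81.
Lowest total cost among the candidates is at Q = 2100.0.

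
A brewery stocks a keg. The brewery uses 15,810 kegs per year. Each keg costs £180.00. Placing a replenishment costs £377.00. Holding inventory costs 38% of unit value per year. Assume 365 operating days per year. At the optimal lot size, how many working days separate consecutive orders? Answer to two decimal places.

T ≈ 9.64 days

Holding cost H = 0.38 × £180.00 = £68.4000 per unit per year.
Q* = √(2DS/H) = √(2 × 15,810 × 377 / 68.4) ≈ 417.47.
Cycle time = Q*/D × 365 = 417.47 / 15,810 × 365 ≈ 9.638 days.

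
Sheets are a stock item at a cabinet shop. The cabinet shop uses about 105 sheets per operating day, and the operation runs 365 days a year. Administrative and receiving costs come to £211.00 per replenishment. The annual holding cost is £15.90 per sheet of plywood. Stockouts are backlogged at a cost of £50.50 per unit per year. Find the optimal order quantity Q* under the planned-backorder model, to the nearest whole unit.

Q* ≈ 1,156 sheets

Annual demand D = 105 × 365 = 38,325.
With planned backorders, Q* = √(2DS/H) · √((H+B)/B).
√(2DS/H) = √(2 × 38,325 × 211 / 15.9) = 1008.553.
√((H+B)/B) = √((15.9+50.5)/50.5) = 1.1467.
Q* ≈ 1156.477.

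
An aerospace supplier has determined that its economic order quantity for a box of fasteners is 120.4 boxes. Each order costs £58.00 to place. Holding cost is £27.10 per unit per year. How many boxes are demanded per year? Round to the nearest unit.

D ≈ 3,387 boxes per year

Invert the EOQ relation Q*² = 2DS/H.
From Q* = √(2DS/H): D = Q*²H / (2S) = 120.4² × 27.1 / (2 × 58) = 3386.603.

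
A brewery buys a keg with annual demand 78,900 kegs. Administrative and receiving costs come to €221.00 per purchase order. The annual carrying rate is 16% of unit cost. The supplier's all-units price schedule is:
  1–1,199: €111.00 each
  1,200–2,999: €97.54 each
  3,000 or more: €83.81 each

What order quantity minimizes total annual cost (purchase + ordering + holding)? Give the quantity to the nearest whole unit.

Holding cost per unit per year at price C is H = 0.16·C.
Evaluate total cost at each tier's feasible EOQ or, if the EOQ is below the tier, at the tier's minimum quantity.
Tier 1 (€111.00): EOQ = 1401.3 exceeds tier's upper bound 1199, so this tier is dominated.
EOQ at €97.54 = 1494.9 (feasible in tier 2): TC = 78,900×€97.54 + (78,900/1494.9)×221 + (1494.9/2)×0.16×€97.54 = €7,719,235.26.
EOQ at €83.81 = 1612.7 < 3000, so use break Q=3000: TC = 78,900×€83.81 + (78,900/3000.0)×221 + (3000.0/2)×0.16×€83.81 = €6,638,535.70.
Lowest total cost is €6,638,535.70 at Q = 3000.0.

Q* ≈ 3,000 kegs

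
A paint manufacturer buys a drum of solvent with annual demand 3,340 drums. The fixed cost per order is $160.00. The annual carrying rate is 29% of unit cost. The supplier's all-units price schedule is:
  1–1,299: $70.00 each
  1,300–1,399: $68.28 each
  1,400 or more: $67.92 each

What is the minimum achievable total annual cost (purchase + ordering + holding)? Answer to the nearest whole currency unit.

Holding cost per unit per year at price C is H = 0.29·C.
Candidates are each tier's EOQ (if it falls in that tier) and each price-break quantity.
EOQ at $70.00 = 229.5 (feasible in tier 1): TC = 3,340×$70.00 + (3,340/229.5)×160 + (229.5/2)×0.29×$70.00 = $238,457.97.
EOQ at $68.28 = 232.3 < 1300, so use break Q=1300: TC = 3,340×$68.28 + (3,340/1300.0)×160 + (1300.0/2)×0.29×$68.28 = $241,337.06.
EOQ at $67.92 = 232.9 < 1400, so use break Q=1400: TC = 3,340×$67.92 + (3,340/1400.0)×160 + (1400.0/2)×0.29×$67.92 = $241,022.27.
Lowest total cost among the candidates is at Q = 229.5.

TC* ≈ $238,458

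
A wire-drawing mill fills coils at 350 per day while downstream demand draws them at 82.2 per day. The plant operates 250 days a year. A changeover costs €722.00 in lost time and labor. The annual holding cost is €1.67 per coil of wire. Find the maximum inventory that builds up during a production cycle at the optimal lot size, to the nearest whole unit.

Annual demand D = 82.2 × 250 = 20,550.
Production build-up factor (1 − d/p) = 1 − 82.2/350 = 0.7651.
Q* = √(2DS / (H(1 − d/p))) = √(2 × 20,550 × 722 / (1.67 × 0.7651)).
= √(29,674,200 / 1.2778) ≈ 4819.034.
Maximum inventory = Q*(1 − d/p) = 4819.034 × 0.7651 ≈ 3687.250.

I_max ≈ 3,687 coils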